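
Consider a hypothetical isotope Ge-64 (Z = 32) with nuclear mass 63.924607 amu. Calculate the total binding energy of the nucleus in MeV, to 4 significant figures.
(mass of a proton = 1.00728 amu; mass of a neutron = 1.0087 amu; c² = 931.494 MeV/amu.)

With 32 protons and 32 neutrons (A = 64):
Σm = 32·m_p + 32·m_n = 32.23296 + 32.2784 = 64.51136 amu
The mass defect is 64.51136 − 63.924607 = 0.586753 amu.
E_B = 0.586753 × 931.494 = 546.557 MeV

546.6 MeV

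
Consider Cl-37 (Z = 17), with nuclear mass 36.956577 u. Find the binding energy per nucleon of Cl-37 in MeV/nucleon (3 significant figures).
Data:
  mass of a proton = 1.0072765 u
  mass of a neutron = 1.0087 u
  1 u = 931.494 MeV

8.59 MeV/nucleon

The nucleus contains 17 protons and 37 − 17 = 20 neutrons.
Mass of separated nucleons = 17(1.0072765) + 20(1.0087) = 17.1237005 + 20.1740 = 37.2977005 u
The mass defect is 37.2977005 − 36.956577 = 0.3411235 u.
Converting to energy: 0.3411235 u × 931.494 MeV/u = 317.754 MeV
Dividing by A = 37 gives 8.588 MeV per nucleon.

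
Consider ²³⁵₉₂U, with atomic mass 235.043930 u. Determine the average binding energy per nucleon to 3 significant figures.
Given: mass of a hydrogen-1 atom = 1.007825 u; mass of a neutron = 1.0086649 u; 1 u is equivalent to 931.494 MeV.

Σm = 92·m(¹H) + 143·m_n = 92.719900 + 144.2390807 = 236.9589807 u
Δm = 236.9589807 − 235.043930 = 1.9150507 u
Binding energy = Δm·c² = 1.9150507 × 931.494 MeV/u = 1783.86 MeV
Per nucleon: 1783.86 / 235 = 7.591 MeV

7.59 MeV/nucleon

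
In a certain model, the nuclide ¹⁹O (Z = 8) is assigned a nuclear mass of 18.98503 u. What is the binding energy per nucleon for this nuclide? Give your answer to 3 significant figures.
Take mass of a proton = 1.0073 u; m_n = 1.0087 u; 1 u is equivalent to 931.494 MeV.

8.29 MeV/nucleon

Z = 8, so N = A − Z = 19 − 8 = 11.
Σm = 8·m_p + 11·m_n = 8.0584 + 11.0957 = 19.1541 u
Δm = 19.1541 − 18.98503 = 0.16907 u
Binding energy = Δm·c² = 0.16907 × 931.494 MeV/u = 157.488 MeV
Dividing by A = 19 gives 8.289 MeV per nucleon.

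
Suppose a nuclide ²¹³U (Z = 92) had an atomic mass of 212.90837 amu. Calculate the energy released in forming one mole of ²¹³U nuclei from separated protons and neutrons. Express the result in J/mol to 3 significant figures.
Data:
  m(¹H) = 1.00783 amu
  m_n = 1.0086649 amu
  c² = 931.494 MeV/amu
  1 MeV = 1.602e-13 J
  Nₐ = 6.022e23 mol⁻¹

1.67e+14 J/mol

The nucleus contains 92 protons and 213 − 92 = 121 neutrons.
Σm = 92·m(¹H) + 121·m_n = 92.72036 + 122.0484529 = 214.7688129 amu
Δm = 214.7688129 − 212.90837 = 1.8604429 amu
Binding energy = Δm·c² = 1.8604429 × 931.494 MeV/amu = 1732.99 MeV
Per nucleus in joules: 1732.99 MeV × 1.602e-13 J/MeV = 2.7762e-10 J
Per mole: 2.7762e-10 J × 6.022e23 mol⁻¹ = 1.6718e+14 J/mol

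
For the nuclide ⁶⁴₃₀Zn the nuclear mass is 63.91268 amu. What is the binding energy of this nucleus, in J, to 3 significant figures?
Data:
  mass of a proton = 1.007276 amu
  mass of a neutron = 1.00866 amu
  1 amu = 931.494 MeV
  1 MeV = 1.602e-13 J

8.95e-11 J

Σm = 30·m_p + 34·m_n = 30.218280 + 34.29444 = 64.512720 amu
Mass defect Δm = 64.512720 − 63.91268 = 0.600040 amu
Converting to energy: 0.600040 amu × 931.494 MeV/amu = 558.934 MeV
In joules: 558.934 MeV × 1.602e-13 J/MeV = 8.9541e-11 J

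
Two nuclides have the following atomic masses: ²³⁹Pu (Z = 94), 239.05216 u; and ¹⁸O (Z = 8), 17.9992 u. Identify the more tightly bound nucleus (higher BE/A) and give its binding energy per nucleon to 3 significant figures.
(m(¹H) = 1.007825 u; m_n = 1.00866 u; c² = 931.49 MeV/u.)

²³⁹Pu: Σm = 94(1.007825) + 145(1.00866) = 240.991250 u; Δm = 1.939090 u; E_B = 1806.243 MeV; E_B/A = 7.558 MeV
¹⁸O: Σm = 8(1.007825) + 10(1.00866) = 18.149200 u; Δm = 0.150000 u; E_B = 139.72 MeV; E_B/A = 7.762 MeV
¹⁸O has the higher binding energy per nucleon, so it is the more tightly bound nucleus.

¹⁸O; 7.76 MeV/nucleon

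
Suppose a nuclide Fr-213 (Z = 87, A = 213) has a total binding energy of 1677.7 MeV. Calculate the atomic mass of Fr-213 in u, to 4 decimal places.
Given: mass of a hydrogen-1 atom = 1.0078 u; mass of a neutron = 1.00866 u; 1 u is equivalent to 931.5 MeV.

212.9687 u

Mass defect = 1677.7 MeV / (931.5 MeV/u) = 1.801074 u
Constituent mass = 87(1.0078) + 126(1.00866) = 214.76976 u
Atomic mass = 214.76976 − 1.801074 = 212.968686 u ≈ 212.9687 u (to 4 decimal places)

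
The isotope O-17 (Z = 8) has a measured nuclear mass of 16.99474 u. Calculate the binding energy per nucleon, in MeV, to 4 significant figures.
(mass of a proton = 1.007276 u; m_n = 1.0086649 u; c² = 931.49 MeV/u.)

The nucleus contains 8 protons and 17 − 8 = 9 neutrons.
Mass of separated nucleons = 8(1.007276) + 9(1.0086649) = 8.058208 + 9.0779841 = 17.1361921 u
Δm = 17.1361921 − 16.99474 = 0.1414521 u
E_B = 0.1414521 × 931.49 = 131.761 MeV
Per nucleon: 131.761 / 17 = 7.751 MeV

7.751 MeV/nucleon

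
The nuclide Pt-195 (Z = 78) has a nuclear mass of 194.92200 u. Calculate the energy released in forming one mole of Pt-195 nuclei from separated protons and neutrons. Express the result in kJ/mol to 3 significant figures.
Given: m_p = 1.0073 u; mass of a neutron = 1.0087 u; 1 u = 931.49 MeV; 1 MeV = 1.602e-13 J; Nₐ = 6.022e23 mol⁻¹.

1.50e+11 kJ/mol

Σm = 78·m_p + 117·m_n = 78.5694 + 118.0179 = 196.5873 u
Δm = 196.5873 − 194.92200 = 1.66530 u
Binding energy = Δm·c² = 1.66530 × 931.49 MeV/u = 1551.21 MeV
Per nucleus in joules: 1551.21 MeV × 1.602e-13 J/MeV = 2.4850e-10 J
Per mole: 2.4850e-10 J × 6.022e23 mol⁻¹ = 1.4965e+14 J/mol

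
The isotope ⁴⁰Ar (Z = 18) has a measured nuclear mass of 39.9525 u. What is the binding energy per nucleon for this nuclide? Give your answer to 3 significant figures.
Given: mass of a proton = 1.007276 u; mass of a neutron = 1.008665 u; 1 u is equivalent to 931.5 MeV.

Z = 18, so N = A − Z = 40 − 18 = 22.
Mass of separated nucleons = 18(1.007276) + 22(1.008665) = 18.130968 + 22.190630 = 40.321598 u
Mass defect Δm = 40.321598 − 39.9525 = 0.369098 u
Converting to energy: 0.369098 u × 931.5 MeV/u = 343.815 MeV
Dividing by A = 40 gives 8.595 MeV per nucleon.

8.60 MeV/nucleon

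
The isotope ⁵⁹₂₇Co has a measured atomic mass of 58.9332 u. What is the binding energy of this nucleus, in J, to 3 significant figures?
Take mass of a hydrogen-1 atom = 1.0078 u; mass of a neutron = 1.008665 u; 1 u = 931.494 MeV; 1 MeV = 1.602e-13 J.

8.28e-11 J

The nucleus contains 27 protons and 59 − 27 = 32 neutrons.
Σm = 27·m(¹H) + 32·m_n = 27.2106 + 32.277280 = 59.487880 u
Δm = 59.487880 − 58.9332 = 0.554680 u
E_B = 0.554680 × 931.494 = 516.681 MeV
In joules: 516.681 MeV × 1.602e-13 J/MeV = 8.2772e-11 J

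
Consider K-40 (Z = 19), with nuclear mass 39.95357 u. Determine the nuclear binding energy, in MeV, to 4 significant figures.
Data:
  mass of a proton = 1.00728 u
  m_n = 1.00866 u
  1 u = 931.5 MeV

With 19 protons and 21 neutrons (A = 40):
Mass of separated nucleons = 19(1.00728) + 21(1.00866) = 19.13832 + 21.18186 = 40.32018 u
Δm = 40.32018 − 39.95357 = 0.36661 u
Converting to energy: 0.36661 u × 931.5 MeV/u = 341.497 MeV

341.5 MeV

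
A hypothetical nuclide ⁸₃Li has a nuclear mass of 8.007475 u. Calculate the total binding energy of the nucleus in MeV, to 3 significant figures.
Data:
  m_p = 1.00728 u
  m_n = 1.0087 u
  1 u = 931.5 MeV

53.9 MeV

Z = 3, so N = A − Z = 8 − 3 = 5.
Mass of separated nucleons = 3(1.00728) + 5(1.0087) = 3.02184 + 5.0435 = 8.06534 u
Mass defect Δm = 8.06534 − 8.007475 = 0.057865 u
E_B = 0.057865 × 931.5 = 53.9012 MeV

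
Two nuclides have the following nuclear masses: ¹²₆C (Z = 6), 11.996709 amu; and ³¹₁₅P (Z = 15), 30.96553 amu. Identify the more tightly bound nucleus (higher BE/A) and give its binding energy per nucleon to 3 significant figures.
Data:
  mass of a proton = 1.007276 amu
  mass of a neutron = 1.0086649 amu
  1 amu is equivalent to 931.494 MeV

³¹₁₅P; 8.48 MeV/nucleon

¹²₆C: Σm = 6(1.007276) + 6(1.0086649) = 12.0956454 amu; Δm = 0.0989364 amu; E_B = 92.159 MeV; E_B/A = 7.680 MeV
³¹₁₅P: Σm = 15(1.007276) + 16(1.0086649) = 31.2477784 amu; Δm = 0.2822484 amu; E_B = 262.91 MeV; E_B/A = 8.481 MeV
³¹₁₅P has the higher binding energy per nucleon, so it is the more tightly bound nucleus.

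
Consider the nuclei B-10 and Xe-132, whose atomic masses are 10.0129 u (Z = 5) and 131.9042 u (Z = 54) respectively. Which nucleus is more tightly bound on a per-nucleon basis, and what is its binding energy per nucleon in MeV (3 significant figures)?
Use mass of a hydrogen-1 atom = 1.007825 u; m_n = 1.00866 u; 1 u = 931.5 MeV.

B-10: Σm = 5(1.007825) + 5(1.00866) = 10.082425 u; Δm = 0.069525 u; E_B = 64.763 MeV; E_B/A = 6.476 MeV
Xe-132: Σm = 54(1.007825) + 78(1.00866) = 133.098030 u; Δm = 1.193830 u; E_B = 1112.05 MeV; E_B/A = 8.4246 MeV
Xe-132 has the higher binding energy per nucleon, so it is the more tightly bound nucleus.

Xe-132; 8.42 MeV/nucleon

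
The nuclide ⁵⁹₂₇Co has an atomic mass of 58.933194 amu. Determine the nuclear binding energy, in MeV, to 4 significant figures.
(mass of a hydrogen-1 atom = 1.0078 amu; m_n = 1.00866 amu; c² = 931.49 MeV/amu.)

516.5 MeV

Z = 27, so N = A − Z = 59 − 27 = 32.
Σm = 27·m(¹H) + 32·m_n = 27.2106 + 32.27712 = 59.48772 amu
Δm = 59.48772 − 58.933194 = 0.554526 amu
Converting to energy: 0.554526 amu × 931.49 MeV/amu = 516.535 MeV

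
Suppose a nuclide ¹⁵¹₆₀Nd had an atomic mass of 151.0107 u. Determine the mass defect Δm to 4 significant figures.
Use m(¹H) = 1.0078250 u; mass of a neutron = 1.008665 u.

1.247 u

With 60 protons and 91 neutrons (A = 151):
Total constituent mass: 60 × 1.0078250 + 91 × 1.008665 = 152.2580150 u
Mass defect Δm = 152.2580150 − 151.0107 = 1.2473150 u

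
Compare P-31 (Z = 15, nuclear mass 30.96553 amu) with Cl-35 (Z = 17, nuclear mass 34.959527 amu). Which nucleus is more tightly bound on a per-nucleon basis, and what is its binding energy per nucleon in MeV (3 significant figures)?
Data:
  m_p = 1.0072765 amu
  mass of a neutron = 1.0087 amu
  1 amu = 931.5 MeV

Cl-35; 8.54 MeV/nucleon

P-31: Σm = 15(1.0072765) + 16(1.0087) = 31.2483475 amu; Δm = 0.2828175 amu; E_B = 263.44 MeV; E_B/A = 8.498 MeV
Cl-35: Σm = 17(1.0072765) + 18(1.0087) = 35.2803005 amu; Δm = 0.3207735 amu; E_B = 298.80 MeV; E_B/A = 8.537 MeV
Cl-35 has the higher binding energy per nucleon, so it is the more tightly bound nucleus.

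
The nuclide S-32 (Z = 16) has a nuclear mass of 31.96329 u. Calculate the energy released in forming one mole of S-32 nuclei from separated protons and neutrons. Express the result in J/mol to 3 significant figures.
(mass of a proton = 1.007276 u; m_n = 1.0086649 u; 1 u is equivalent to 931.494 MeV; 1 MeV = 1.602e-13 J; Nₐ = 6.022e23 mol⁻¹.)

2.62e+13 J/mol

Σm = 16·m_p + 16·m_n = 16.116416 + 16.1386384 = 32.2550544 u
Mass defect Δm = 32.2550544 − 31.96329 = 0.2917644 u
E_B = 0.2917644 × 931.494 = 271.777 MeV
Per nucleus in joules: 271.777 MeV × 1.602e-13 J/MeV = 4.3539e-11 J
Per mole: 4.3539e-11 J × 6.022e23 mol⁻¹ = 2.6219e+13 J/mol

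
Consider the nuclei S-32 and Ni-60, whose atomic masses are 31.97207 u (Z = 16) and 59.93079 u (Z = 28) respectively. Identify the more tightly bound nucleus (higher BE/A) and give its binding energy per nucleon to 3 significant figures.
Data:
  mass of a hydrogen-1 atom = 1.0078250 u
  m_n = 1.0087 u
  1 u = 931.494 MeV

Ni-60; 8.80 MeV/nucleon

S-32: Σm = 16(1.0078250) + 16(1.0087) = 32.2644000 u; Δm = 0.2923300 u; E_B = 272.30 MeV; E_B/A = 8.509 MeV
Ni-60: Σm = 28(1.0078250) + 32(1.0087) = 60.4975000 u; Δm = 0.5667100 u; E_B = 527.89 MeV; E_B/A = 8.798 MeV
Ni-60 has the higher binding energy per nucleon, so it is the more tightly bound nucleus.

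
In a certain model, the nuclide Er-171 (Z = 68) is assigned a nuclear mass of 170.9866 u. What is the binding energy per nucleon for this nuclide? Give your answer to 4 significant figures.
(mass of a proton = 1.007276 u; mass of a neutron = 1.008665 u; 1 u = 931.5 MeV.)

Z = 68, so N = A − Z = 171 − 68 = 103.
Total constituent mass: 68 × 1.007276 + 103 × 1.008665 = 172.387263 u
Mass defect Δm = 172.387263 − 170.9866 = 1.400663 u
Binding energy = Δm·c² = 1.400663 × 931.5 MeV/u = 1304.72 MeV
BE/A = 1304.72 MeV / 171 = 7.630 MeV/nucleon

7.630 MeV/nucleon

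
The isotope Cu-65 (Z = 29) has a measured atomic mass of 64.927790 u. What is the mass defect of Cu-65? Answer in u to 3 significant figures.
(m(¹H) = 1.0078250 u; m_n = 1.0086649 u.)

The nucleus contains 29 protons and 65 − 29 = 36 neutrons.
Mass of separated nucleons = 29(1.0078250) + 36(1.0086649) = 29.2269250 + 36.3119364 = 65.5388614 u
Δm = 65.5388614 − 64.927790 = 0.6110714 u

0.611 u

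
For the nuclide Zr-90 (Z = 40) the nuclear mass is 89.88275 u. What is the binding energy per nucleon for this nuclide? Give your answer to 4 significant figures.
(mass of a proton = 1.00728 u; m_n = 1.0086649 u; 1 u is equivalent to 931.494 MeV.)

Z = 40, so N = A − Z = 90 − 40 = 50.
Total constituent mass: 40 × 1.00728 + 50 × 1.0086649 = 90.7244450 u
The mass defect is 90.7244450 − 89.88275 = 0.8416950 u.
Binding energy = Δm·c² = 0.8416950 × 931.494 MeV/u = 784.034 MeV
Dividing by A = 90 gives 8.711 MeV per nucleon.

8.711 MeV/nucleon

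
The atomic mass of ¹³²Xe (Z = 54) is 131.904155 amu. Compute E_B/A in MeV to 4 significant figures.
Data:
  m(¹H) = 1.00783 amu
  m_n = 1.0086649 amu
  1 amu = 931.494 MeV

8.430 MeV/nucleon

Z = 54, so N = A − Z = 132 − 54 = 78.
Σm = 54·m(¹H) + 78·m_n = 54.42282 + 78.6758622 = 133.0986822 amu
Δm = 133.0986822 − 131.904155 = 1.1945272 amu
E_B = 1.1945272 × 931.494 = 1112.695 MeV
Per nucleon: 1112.695 / 132 = 8.430 MeV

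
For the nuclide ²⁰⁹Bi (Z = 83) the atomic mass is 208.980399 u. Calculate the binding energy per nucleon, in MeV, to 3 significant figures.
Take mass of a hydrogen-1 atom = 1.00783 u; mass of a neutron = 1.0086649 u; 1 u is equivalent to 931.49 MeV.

7.85 MeV/nucleon

Z = 83, so N = A − Z = 209 − 83 = 126.
Total constituent mass: 83 × 1.00783 + 126 × 1.0086649 = 210.7416674 u
Δm = 210.7416674 − 208.980399 = 1.7612684 u
Converting to energy: 1.7612684 u × 931.49 MeV/u = 1640.60 MeV
Dividing by A = 209 gives 7.850 MeV per nucleon.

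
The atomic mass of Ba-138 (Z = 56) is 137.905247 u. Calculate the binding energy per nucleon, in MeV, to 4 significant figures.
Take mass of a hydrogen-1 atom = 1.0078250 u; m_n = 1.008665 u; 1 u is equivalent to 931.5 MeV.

Mass of separated nucleons = 56(1.0078250) + 82(1.008665) = 56.4382000 + 82.710530 = 139.1487300 u
Δm = 139.1487300 − 137.905247 = 1.2434830 u
Binding energy = Δm·c² = 1.2434830 × 931.5 MeV/u = 1158.304 MeV
BE/A = 1158.304 MeV / 138 = 8.394 MeV/nucleon

8.394 MeV/nucleon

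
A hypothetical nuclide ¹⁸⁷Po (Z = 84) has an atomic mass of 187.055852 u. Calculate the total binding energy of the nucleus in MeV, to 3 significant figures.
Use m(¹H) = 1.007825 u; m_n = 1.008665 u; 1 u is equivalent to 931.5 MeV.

Z = 84, so N = A − Z = 187 − 84 = 103.
Σm = 84·m(¹H) + 103·m_n = 84.657300 + 103.892495 = 188.549795 u
Mass defect Δm = 188.549795 − 187.055852 = 1.493943 u
Binding energy = Δm·c² = 1.493943 × 931.5 MeV/u = 1391.61 MeV

1390 MeV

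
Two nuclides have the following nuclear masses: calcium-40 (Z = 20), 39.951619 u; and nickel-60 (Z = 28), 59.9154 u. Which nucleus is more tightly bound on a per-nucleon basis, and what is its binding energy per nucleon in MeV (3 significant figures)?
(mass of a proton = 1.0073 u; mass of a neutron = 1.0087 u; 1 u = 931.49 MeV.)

calcium-40: Σm = 20(1.0073) + 20(1.0087) = 40.3200 u; Δm = 0.368381 u; E_B = 343.14 MeV; E_B/A = 8.579 MeV
nickel-60: Σm = 28(1.0073) + 32(1.0087) = 60.4828 u; Δm = 0.5674 u; E_B = 528.53 MeV; E_B/A = 8.809 MeV
nickel-60 has the higher binding energy per nucleon, so it is the more tightly bound nucleus.

nickel-60; 8.81 MeV/nucleon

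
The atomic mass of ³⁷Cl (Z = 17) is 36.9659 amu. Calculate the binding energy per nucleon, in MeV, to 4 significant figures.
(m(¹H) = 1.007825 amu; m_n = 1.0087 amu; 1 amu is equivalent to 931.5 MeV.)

Σm = 17·m(¹H) + 20·m_n = 17.133025 + 20.1740 = 37.307025 amu
Mass defect Δm = 37.307025 − 36.9659 = 0.341125 amu
E_B = 0.341125 × 931.5 = 317.758 MeV
Dividing by A = 37 gives 8.588 MeV per nucleon.

8.588 MeV/nucleon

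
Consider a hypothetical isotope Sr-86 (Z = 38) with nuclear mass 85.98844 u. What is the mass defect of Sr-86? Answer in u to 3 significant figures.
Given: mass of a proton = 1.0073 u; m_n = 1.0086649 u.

0.705 u

Total constituent mass: 38 × 1.0073 + 48 × 1.0086649 = 86.6933152 u
The mass defect is 86.6933152 − 85.98844 = 0.7048752 u.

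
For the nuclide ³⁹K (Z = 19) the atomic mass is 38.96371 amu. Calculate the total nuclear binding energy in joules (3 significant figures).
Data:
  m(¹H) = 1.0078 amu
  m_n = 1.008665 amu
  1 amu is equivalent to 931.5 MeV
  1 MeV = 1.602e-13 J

5.34e-11 J

Mass of separated nucleons = 19(1.0078) + 20(1.008665) = 19.1482 + 20.173300 = 39.321500 amu
The mass defect is 39.321500 − 38.96371 = 0.357790 amu.
Converting to energy: 0.357790 amu × 931.5 MeV/amu = 333.281 MeV
In joules: 333.281 MeV × 1.602e-13 J/MeV = 5.3392e-11 J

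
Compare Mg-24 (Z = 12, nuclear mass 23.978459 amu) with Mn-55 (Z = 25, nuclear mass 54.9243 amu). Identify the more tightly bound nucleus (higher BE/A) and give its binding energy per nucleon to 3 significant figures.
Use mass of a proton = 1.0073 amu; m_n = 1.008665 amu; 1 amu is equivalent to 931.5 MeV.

Mg-24: Σm = 12(1.0073) + 12(1.008665) = 24.191580 amu; Δm = 0.213121 amu; E_B = 198.52 MeV; E_B/A = 8.272 MeV
Mn-55: Σm = 25(1.0073) + 30(1.008665) = 55.442450 amu; Δm = 0.518150 amu; E_B = 482.66 MeV; E_B/A = 8.776 MeV
Mn-55 has the higher binding energy per nucleon, so it is the more tightly bound nucleus.

Mn-55; 8.78 MeV/nucleon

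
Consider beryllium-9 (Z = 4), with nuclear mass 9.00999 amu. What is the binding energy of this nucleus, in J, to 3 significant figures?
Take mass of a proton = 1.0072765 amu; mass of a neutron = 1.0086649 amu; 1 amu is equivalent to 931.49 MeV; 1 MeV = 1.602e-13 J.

Total constituent mass: 4 × 1.0072765 + 5 × 1.0086649 = 9.0724305 amu
Δm = 9.0724305 − 9.00999 = 0.0624405 amu
Binding energy = Δm·c² = 0.0624405 × 931.49 MeV/amu = 58.1627 MeV
In joules: 58.1627 MeV × 1.602e-13 J/MeV = 9.3177e-12 J

9.32e-12 J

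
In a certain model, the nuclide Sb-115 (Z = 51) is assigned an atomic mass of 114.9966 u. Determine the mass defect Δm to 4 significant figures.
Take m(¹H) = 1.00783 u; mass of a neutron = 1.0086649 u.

0.9573 u

Mass of separated nucleons = 51(1.00783) + 64(1.0086649) = 51.39933 + 64.5545536 = 115.9538836 u
The mass defect is 115.9538836 − 114.9966 = 0.9572836 u.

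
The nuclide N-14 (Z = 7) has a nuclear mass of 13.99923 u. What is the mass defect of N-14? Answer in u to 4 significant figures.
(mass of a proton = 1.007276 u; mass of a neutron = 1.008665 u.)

Total constituent mass: 7 × 1.007276 + 7 × 1.008665 = 14.111587 u
The mass defect is 14.111587 − 13.99923 = 0.112357 u.

0.1124 u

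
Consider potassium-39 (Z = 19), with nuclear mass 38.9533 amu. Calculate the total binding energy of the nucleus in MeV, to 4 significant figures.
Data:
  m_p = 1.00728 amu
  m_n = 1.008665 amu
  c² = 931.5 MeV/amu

Mass of separated nucleons = 19(1.00728) + 20(1.008665) = 19.13832 + 20.173300 = 39.311620 amu
The mass defect is 39.311620 − 38.9533 = 0.358320 amu.
E_B = 0.358320 × 931.5 = 333.775 MeV

333.8 MeV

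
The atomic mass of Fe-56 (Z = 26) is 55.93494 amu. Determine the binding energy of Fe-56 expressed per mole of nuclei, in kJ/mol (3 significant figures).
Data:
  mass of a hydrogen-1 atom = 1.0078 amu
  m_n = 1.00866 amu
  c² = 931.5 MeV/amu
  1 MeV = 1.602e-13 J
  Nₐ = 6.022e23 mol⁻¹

Total constituent mass: 26 × 1.0078 + 30 × 1.00866 = 56.46260 amu
Δm = 56.46260 − 55.93494 = 0.52766 amu
Converting to energy: 0.52766 amu × 931.5 MeV/amu = 491.515 MeV
Per nucleus in joules: 491.515 MeV × 1.602e-13 J/MeV = 7.8741e-11 J
Per mole: 7.8741e-11 J × 6.022e23 mol⁻¹ = 4.7418e+13 J/mol

4.74e+10 kJ/mol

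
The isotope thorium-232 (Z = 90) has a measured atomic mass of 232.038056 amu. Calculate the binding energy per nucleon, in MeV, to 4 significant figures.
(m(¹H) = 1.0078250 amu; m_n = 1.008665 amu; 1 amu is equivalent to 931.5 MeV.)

With 90 protons and 142 neutrons (A = 232):
Mass of separated nucleons = 90(1.0078250) + 142(1.008665) = 90.7042500 + 143.230430 = 233.9346800 amu
The mass defect is 233.9346800 − 232.038056 = 1.8966240 amu.
Converting to energy: 1.8966240 amu × 931.5 MeV/amu = 1766.71 MeV
BE/A = 1766.71 MeV / 232 = 7.615 MeV/nucleon

7.615 MeV/nucleon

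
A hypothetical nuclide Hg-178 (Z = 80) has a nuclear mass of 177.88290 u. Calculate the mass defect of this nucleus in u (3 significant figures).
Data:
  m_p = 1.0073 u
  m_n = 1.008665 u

The nucleus contains 80 protons and 178 − 80 = 98 neutrons.
Σm = 80·m_p + 98·m_n = 80.5840 + 98.849170 = 179.433170 u
Mass defect Δm = 179.433170 − 177.88290 = 1.550270 u

1.55 u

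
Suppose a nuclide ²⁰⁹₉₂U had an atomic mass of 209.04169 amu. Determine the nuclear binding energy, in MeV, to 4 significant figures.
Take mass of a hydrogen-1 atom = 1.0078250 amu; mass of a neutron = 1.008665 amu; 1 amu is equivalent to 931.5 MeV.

Z = 92, so N = A − Z = 209 − 92 = 117.
Total constituent mass: 92 × 1.0078250 + 117 × 1.008665 = 210.7337050 amu
Δm = 210.7337050 − 209.04169 = 1.6920150 amu
Converting to energy: 1.6920150 amu × 931.5 MeV/amu = 1576.11 MeV

1576 MeV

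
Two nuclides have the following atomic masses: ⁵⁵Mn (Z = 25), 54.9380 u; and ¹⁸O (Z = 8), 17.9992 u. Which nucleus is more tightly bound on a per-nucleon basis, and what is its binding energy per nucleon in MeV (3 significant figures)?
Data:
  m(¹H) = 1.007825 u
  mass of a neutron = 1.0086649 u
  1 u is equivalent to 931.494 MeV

⁵⁵Mn; 8.77 MeV/nucleon

⁵⁵Mn: Σm = 25(1.007825) + 30(1.0086649) = 55.4555720 u; Δm = 0.5175720 u; E_B = 482.12 MeV; E_B/A = 8.766 MeV
¹⁸O: Σm = 8(1.007825) + 10(1.0086649) = 18.1492490 u; Δm = 0.1500490 u; E_B = 139.76974 MeV; E_B/A = 7.76499 MeV
⁵⁵Mn has the higher binding energy per nucleon, so it is the more tightly bound nucleus.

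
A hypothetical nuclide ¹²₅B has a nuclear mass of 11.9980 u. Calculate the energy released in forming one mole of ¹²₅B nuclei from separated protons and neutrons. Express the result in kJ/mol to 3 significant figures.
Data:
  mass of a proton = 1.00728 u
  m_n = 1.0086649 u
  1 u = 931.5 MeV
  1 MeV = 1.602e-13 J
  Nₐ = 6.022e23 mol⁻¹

8.90e+09 kJ/mol

Total constituent mass: 5 × 1.00728 + 7 × 1.0086649 = 12.0970543 u
The mass defect is 12.0970543 − 11.9980 = 0.0990543 u.
Converting to energy: 0.0990543 u × 931.5 MeV/u = 92.2691 MeV
Per nucleus in joules: 92.2691 MeV × 1.602e-13 J/MeV = 1.4782e-11 J
Per mole: 1.4782e-11 J × 6.022e23 mol⁻¹ = 8.9017e+12 J/mol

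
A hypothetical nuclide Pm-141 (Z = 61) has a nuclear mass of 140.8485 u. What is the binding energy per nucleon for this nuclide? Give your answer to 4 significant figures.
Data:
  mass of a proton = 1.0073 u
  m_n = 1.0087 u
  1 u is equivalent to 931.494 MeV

Mass of separated nucleons = 61(1.0073) + 80(1.0087) = 61.4453 + 80.6960 = 142.1413 u
Δm = 142.1413 − 140.8485 = 1.2928 u
E_B = 1.2928 × 931.494 = 1204.24 MeV
BE/A = 1204.24 MeV / 141 = 8.541 MeV/nucleon

8.541 MeV/nucleon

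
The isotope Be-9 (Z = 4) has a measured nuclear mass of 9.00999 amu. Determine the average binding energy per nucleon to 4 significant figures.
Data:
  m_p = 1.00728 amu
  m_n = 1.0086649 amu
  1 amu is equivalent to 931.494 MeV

6.464 MeV/nucleon

Σm = 4·m_p + 5·m_n = 4.02912 + 5.0433245 = 9.0724445 amu
Mass defect Δm = 9.0724445 − 9.00999 = 0.0624545 amu
Converting to energy: 0.0624545 amu × 931.494 MeV/amu = 58.1760 MeV
BE/A = 58.1760 MeV / 9 = 6.464 MeV/nucleon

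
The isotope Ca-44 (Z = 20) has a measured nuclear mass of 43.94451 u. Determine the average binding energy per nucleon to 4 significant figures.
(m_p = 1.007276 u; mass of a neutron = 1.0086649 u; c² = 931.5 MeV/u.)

Σm = 20·m_p + 24·m_n = 20.145520 + 24.2079576 = 44.3534776 u
The mass defect is 44.3534776 − 43.94451 = 0.4089676 u.
Converting to energy: 0.4089676 u × 931.5 MeV/u = 380.953 MeV
Dividing by A = 44 gives 8.658 MeV per nucleon.

8.658 MeV/nucleon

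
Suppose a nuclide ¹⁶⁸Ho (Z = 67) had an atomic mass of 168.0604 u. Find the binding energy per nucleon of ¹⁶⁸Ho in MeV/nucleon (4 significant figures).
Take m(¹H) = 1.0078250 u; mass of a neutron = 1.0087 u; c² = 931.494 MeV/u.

7.444 MeV/nucleon

Z = 67, so N = A − Z = 168 − 67 = 101.
Total constituent mass: 67 × 1.0078250 + 101 × 1.0087 = 169.4029750 u
Mass defect Δm = 169.4029750 − 168.0604 = 1.3425750 u
E_B = 1.3425750 × 931.494 = 1250.60 MeV
BE/A = 1250.60 MeV / 168 = 7.444 MeV/nucleon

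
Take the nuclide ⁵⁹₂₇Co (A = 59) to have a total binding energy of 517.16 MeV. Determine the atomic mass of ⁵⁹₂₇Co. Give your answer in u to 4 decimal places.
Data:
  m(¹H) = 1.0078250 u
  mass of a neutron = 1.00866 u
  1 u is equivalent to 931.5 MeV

Mass defect = 517.16 MeV / (931.5 MeV/u) = 0.555191 u
Constituent mass = 27(1.0078250) + 32(1.00866) = 59.4883950 u
Atomic mass = 59.4883950 − 0.555191 = 58.9332040 u ≈ 58.9332 u (to 4 decimal places)

58.9332 u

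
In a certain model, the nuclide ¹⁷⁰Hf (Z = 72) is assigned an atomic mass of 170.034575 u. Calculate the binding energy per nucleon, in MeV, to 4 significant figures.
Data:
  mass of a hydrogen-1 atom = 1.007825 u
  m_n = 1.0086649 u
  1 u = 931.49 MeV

7.550 MeV/nucleon

With 72 protons and 98 neutrons (A = 170):
Mass of separated nucleons = 72(1.007825) + 98(1.0086649) = 72.563400 + 98.8491602 = 171.4125602 u
Δm = 171.4125602 − 170.034575 = 1.3779852 u
E_B = 1.3779852 × 931.49 = 1283.58 MeV
Per nucleon: 1283.58 / 170 = 7.550 MeV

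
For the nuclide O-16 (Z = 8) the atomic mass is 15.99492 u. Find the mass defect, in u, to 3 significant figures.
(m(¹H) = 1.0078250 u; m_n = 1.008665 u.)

0.137 u

The nucleus contains 8 protons and 16 − 8 = 8 neutrons.
Σm = 8·m(¹H) + 8·m_n = 8.0626000 + 8.069320 = 16.1319200 u
Mass defect Δm = 16.1319200 − 15.99492 = 0.1370000 u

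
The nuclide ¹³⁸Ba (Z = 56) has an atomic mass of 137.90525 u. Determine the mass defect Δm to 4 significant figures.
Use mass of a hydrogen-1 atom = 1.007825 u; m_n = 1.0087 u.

1.246 u

Z = 56, so N = A − Z = 138 − 56 = 82.
Mass of separated nucleons = 56(1.007825) + 82(1.0087) = 56.438200 + 82.7134 = 139.151600 u
Mass defect Δm = 139.151600 − 137.90525 = 1.246350 u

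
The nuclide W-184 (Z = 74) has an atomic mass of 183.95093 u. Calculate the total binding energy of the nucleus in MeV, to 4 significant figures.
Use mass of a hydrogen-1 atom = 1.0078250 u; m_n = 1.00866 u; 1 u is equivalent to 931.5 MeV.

1472 MeV

The nucleus contains 74 protons and 184 − 74 = 110 neutrons.
Total constituent mass: 74 × 1.0078250 + 110 × 1.00866 = 185.5316500 u
Δm = 185.5316500 − 183.95093 = 1.5807200 u
Binding energy = Δm·c² = 1.5807200 × 931.5 MeV/u = 1472.44 MeV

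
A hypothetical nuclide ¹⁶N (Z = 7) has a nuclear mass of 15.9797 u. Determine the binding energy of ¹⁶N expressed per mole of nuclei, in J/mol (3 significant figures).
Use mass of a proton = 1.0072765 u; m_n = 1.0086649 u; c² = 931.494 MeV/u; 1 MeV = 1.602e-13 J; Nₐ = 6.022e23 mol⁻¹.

1.34e+13 J/mol

Mass of separated nucleons = 7(1.0072765) + 9(1.0086649) = 7.0509355 + 9.0779841 = 16.1289196 u
Δm = 16.1289196 − 15.9797 = 0.1492196 u
Binding energy = Δm·c² = 0.1492196 × 931.494 MeV/u = 138.997 MeV
Per nucleus in joules: 138.997 MeV × 1.602e-13 J/MeV = 2.2267e-11 J
Per mole: 2.2267e-11 J × 6.022e23 mol⁻¹ = 1.3409e+13 J/mol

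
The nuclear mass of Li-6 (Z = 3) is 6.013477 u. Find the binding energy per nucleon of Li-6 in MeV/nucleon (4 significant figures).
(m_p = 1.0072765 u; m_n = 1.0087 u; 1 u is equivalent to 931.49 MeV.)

5.349 MeV/nucleon

The nucleus contains 3 protons and 6 − 3 = 3 neutrons.
Σm = 3·m_p + 3·m_n = 3.0218295 + 3.0261 = 6.0479295 u
The mass defect is 6.0479295 − 6.013477 = 0.0344525 u.
Binding energy = Δm·c² = 0.0344525 × 931.49 MeV/u = 32.0922 MeV
Per nucleon: 32.0922 / 6 = 5.349 MeV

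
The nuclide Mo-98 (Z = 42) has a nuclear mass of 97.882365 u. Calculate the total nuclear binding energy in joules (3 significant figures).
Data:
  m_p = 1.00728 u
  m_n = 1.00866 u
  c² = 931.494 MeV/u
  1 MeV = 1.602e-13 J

Total constituent mass: 42 × 1.00728 + 56 × 1.00866 = 98.79072 u
The mass defect is 98.79072 − 97.882365 = 0.908355 u.
Converting to energy: 0.908355 u × 931.494 MeV/u = 846.127 MeV
In joules: 846.127 MeV × 1.602e-13 J/MeV = 1.3555e-10 J

1.36e-10 J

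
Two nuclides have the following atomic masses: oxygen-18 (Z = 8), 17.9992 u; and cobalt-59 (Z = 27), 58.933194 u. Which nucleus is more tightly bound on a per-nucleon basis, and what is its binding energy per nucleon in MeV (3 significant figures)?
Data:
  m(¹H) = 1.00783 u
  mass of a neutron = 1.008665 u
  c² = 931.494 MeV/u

cobalt-59; 8.77 MeV/nucleon

oxygen-18: Σm = 8(1.00783) + 10(1.008665) = 18.149290 u; Δm = 0.150090 u; E_B = 139.81 MeV; E_B/A = 7.767 MeV
cobalt-59: Σm = 27(1.00783) + 32(1.008665) = 59.488690 u; Δm = 0.555496 u; E_B = 517.44 MeV; E_B/A = 8.770 MeV
cobalt-59 has the higher binding energy per nucleon, so it is the more tightly bound nucleus.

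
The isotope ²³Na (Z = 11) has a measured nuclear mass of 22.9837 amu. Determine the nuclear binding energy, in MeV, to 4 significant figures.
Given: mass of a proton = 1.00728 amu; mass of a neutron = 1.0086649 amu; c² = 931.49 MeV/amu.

With 11 protons and 12 neutrons (A = 23):
Σm = 11·m_p + 12·m_n = 11.08008 + 12.1039788 = 23.1840588 amu
The mass defect is 23.1840588 − 22.9837 = 0.2003588 amu.
Converting to energy: 0.2003588 amu × 931.49 MeV/amu = 186.632 MeV

186.6 MeV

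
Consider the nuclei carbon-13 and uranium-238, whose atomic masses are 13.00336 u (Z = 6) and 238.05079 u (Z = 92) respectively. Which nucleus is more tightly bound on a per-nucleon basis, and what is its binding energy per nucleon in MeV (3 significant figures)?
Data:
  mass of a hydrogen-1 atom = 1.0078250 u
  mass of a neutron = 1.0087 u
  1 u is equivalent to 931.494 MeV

uranium-238; 7.59 MeV/nucleon

carbon-13: Σm = 6(1.0078250) + 7(1.0087) = 13.1078500 u; Δm = 0.1044900 u; E_B = 97.332 MeV; E_B/A = 7.487 MeV
uranium-238: Σm = 92(1.0078250) + 146(1.0087) = 239.9901000 u; Δm = 1.9393100 u; E_B = 1806.5 MeV; E_B/A = 7.590 MeV
uranium-238 has the higher binding energy per nucleon, so it is the more tightly bound nucleus.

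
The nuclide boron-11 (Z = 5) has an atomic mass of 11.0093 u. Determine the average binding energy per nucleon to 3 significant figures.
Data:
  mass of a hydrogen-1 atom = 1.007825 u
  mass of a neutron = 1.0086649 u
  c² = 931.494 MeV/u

6.93 MeV/nucleon

The nucleus contains 5 protons and 11 − 5 = 6 neutrons.
Total constituent mass: 5 × 1.007825 + 6 × 1.0086649 = 11.0911144 u
Mass defect Δm = 11.0911144 − 11.0093 = 0.0818144 u
E_B = 0.0818144 × 931.494 = 76.2096 MeV
Per nucleon: 76.2096 / 11 = 6.928 MeV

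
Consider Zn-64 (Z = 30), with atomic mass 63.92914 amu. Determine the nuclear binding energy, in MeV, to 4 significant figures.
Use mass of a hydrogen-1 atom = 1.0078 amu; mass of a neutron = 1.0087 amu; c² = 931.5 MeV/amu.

559.5 MeV

Z = 30, so N = A − Z = 64 − 30 = 34.
Mass of separated nucleons = 30(1.0078) + 34(1.0087) = 30.2340 + 34.2958 = 64.5298 amu
Mass defect Δm = 64.5298 − 63.92914 = 0.60066 amu
Converting to energy: 0.60066 amu × 931.5 MeV/amu = 559.515 MeV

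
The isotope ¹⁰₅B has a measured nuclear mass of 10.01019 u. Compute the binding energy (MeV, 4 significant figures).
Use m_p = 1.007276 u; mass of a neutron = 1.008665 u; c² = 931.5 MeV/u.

Σm = 5·m_p + 5·m_n = 5.036380 + 5.043325 = 10.079705 u
Mass defect Δm = 10.079705 − 10.01019 = 0.069515 u
Binding energy = Δm·c² = 0.069515 × 931.5 MeV/u = 64.7532 MeV

64.75 MeV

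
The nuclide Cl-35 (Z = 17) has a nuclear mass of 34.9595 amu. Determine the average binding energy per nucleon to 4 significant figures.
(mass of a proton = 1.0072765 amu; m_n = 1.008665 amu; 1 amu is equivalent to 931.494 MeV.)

8.521 MeV/nucleon

With 17 protons and 18 neutrons (A = 35):
Σm = 17·m_p + 18·m_n = 17.1237005 + 18.155970 = 35.2796705 amu
The mass defect is 35.2796705 − 34.9595 = 0.3201705 amu.
E_B = 0.3201705 × 931.494 = 298.237 MeV
BE/A = 298.237 MeV / 35 = 8.521 MeV/nucleon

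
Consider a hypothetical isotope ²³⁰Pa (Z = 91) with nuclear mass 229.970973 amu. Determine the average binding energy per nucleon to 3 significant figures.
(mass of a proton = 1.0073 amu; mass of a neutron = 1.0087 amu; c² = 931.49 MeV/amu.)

7.71 MeV/nucleon

The nucleus contains 91 protons and 230 − 91 = 139 neutrons.
Total constituent mass: 91 × 1.0073 + 139 × 1.0087 = 231.8736 amu
Mass defect Δm = 231.8736 − 229.970973 = 1.902627 amu
Binding energy = Δm·c² = 1.902627 × 931.49 MeV/amu = 1772.28 MeV
Dividing by A = 230 gives 7.706 MeV per nucleon.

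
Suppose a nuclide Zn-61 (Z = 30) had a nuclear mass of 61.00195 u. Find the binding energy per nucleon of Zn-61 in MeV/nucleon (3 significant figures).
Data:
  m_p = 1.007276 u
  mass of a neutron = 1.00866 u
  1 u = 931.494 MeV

The nucleus contains 30 protons and 61 − 30 = 31 neutrons.
Σm = 30·m_p + 31·m_n = 30.218280 + 31.26846 = 61.486740 u
Mass defect Δm = 61.486740 − 61.00195 = 0.484790 u
Binding energy = Δm·c² = 0.484790 × 931.494 MeV/u = 451.579 MeV
Per nucleon: 451.579 / 61 = 7.403 MeV

7.40 MeV/nucleon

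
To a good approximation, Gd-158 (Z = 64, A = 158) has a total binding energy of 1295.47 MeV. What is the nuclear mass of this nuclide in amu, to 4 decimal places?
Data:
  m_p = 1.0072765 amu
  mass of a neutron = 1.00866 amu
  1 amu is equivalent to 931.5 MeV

157.8890 amu

Mass defect = 1295.47 MeV / (931.5 MeV/amu) = 1.390735 amu
Constituent mass = 64(1.0072765) + 94(1.00866) = 159.2797360 amu
Nuclear mass = 159.2797360 − 1.390735 = 157.8890010 amu ≈ 157.8890 amu (to 4 decimal places)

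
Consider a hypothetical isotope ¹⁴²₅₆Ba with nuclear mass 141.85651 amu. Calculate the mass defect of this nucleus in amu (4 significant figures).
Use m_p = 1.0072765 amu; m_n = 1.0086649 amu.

Mass of separated nucleons = 56(1.0072765) + 86(1.0086649) = 56.4074840 + 86.7451814 = 143.1526654 amu
Δm = 143.1526654 − 141.85651 = 1.2961554 amu

1.296 amu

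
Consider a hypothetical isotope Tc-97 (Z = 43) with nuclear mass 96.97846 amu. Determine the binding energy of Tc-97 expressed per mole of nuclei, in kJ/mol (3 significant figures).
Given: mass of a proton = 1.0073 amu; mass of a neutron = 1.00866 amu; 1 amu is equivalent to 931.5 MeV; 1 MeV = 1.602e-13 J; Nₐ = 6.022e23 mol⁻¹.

Total constituent mass: 43 × 1.0073 + 54 × 1.00866 = 97.78154 amu
The mass defect is 97.78154 − 96.97846 = 0.80308 amu.
Converting to energy: 0.80308 amu × 931.5 MeV/amu = 748.069 MeV
Per nucleus in joules: 748.069 MeV × 1.602e-13 J/MeV = 1.1984e-10 J
Per mole: 1.1984e-10 J × 6.022e23 mol⁻¹ = 7.2168e+13 J/mol

7.22e+10 kJ/mol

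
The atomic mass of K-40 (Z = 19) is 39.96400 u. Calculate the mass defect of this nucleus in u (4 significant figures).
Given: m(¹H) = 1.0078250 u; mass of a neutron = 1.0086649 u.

0.3666 u

Total constituent mass: 19 × 1.0078250 + 21 × 1.0086649 = 40.3306379 u
Mass defect Δm = 40.3306379 − 39.96400 = 0.3666379 u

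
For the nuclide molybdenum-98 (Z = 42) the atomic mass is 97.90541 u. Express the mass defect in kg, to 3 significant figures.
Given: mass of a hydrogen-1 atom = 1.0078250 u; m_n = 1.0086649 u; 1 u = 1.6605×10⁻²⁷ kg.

Z = 42, so N = A − Z = 98 − 42 = 56.
Mass of separated nucleons = 42(1.0078250) + 56(1.0086649) = 42.3286500 + 56.4852344 = 98.8138844 u
Mass defect Δm = 98.8138844 − 97.90541 = 0.9084744 u
In SI units: 0.9084744 u × 1.6605×10⁻²⁷ kg/u = 1.5085e-27 kg

1.51e-27 kg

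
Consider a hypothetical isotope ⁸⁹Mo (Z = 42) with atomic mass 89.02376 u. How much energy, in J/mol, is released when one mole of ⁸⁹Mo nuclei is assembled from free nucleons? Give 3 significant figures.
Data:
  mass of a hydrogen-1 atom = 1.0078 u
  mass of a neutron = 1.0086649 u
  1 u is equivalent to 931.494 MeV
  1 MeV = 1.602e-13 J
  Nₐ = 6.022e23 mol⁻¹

Mass of separated nucleons = 42(1.0078) + 47(1.0086649) = 42.3276 + 47.4072503 = 89.7348503 u
Δm = 89.7348503 − 89.02376 = 0.7110903 u
E_B = 0.7110903 × 931.494 = 662.376 MeV
Per nucleus in joules: 662.376 MeV × 1.602e-13 J/MeV = 1.0611e-10 J
Per mole: 1.0611e-10 J × 6.022e23 mol⁻¹ = 6.3899e+13 J/mol

6.39e+13 J/mol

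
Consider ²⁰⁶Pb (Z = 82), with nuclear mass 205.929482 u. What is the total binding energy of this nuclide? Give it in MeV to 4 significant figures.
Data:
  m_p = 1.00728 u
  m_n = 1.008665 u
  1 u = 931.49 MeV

Z = 82, so N = A − Z = 206 − 82 = 124.
Total constituent mass: 82 × 1.00728 + 124 × 1.008665 = 207.671420 u
Mass defect Δm = 207.671420 − 205.929482 = 1.741938 u
Binding energy = Δm·c² = 1.741938 × 931.49 MeV/u = 1622.60 MeV

1623 MeV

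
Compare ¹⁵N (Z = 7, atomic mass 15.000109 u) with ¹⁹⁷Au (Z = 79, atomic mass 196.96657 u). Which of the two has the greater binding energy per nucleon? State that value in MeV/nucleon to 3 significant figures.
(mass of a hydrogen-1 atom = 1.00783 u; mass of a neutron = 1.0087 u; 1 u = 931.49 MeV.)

¹⁵N: Σm = 7(1.00783) + 8(1.0087) = 15.12441 u; Δm = 0.124301 u; E_B = 115.79 MeV; E_B/A = 7.719 MeV
¹⁹⁷Au: Σm = 79(1.00783) + 118(1.0087) = 198.64517 u; Δm = 1.67860 u; E_B = 1563.6 MeV; E_B/A = 7.937 MeV
¹⁹⁷Au has the higher binding energy per nucleon, so it is the more tightly bound nucleus.

¹⁹⁷Au; 7.94 MeV/nucleon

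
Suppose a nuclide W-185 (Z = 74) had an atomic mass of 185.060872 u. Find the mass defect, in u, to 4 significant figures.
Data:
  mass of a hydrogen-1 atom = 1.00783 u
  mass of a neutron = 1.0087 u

1.484 u

Mass of separated nucleons = 74(1.00783) + 111(1.0087) = 74.57942 + 111.9657 = 186.54512 u
Δm = 186.54512 − 185.060872 = 1.484248 u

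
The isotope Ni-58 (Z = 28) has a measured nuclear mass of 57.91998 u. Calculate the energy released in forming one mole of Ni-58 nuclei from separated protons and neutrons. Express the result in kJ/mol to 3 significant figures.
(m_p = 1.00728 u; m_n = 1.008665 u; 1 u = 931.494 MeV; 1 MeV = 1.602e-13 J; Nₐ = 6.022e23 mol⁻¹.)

Z = 28, so N = A − Z = 58 − 28 = 30.
Total constituent mass: 28 × 1.00728 + 30 × 1.008665 = 58.463790 u
Δm = 58.463790 − 57.91998 = 0.543810 u
Binding energy = Δm·c² = 0.543810 × 931.494 MeV/u = 506.556 MeV
Per nucleus in joules: 506.556 MeV × 1.602e-13 J/MeV = 8.1150e-11 J
Per mole: 8.1150e-11 J × 6.022e23 mol⁻¹ = 4.8869e+13 J/mol

4.89e+10 kJ/mol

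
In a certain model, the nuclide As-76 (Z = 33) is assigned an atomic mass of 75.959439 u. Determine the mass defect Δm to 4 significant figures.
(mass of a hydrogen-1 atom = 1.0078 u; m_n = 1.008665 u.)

0.6706 u

With 33 protons and 43 neutrons (A = 76):
Mass of separated nucleons = 33(1.0078) + 43(1.008665) = 33.2574 + 43.372595 = 76.629995 u
Mass defect Δm = 76.629995 − 75.959439 = 0.670556 u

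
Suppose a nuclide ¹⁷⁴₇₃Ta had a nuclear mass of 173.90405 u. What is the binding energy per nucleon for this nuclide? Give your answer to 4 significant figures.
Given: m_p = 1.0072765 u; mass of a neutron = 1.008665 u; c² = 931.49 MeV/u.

8.042 MeV/nucleon

With 73 protons and 101 neutrons (A = 174):
Mass of separated nucleons = 73(1.0072765) + 101(1.008665) = 73.5311845 + 101.875165 = 175.4063495 u
The mass defect is 175.4063495 − 173.90405 = 1.5022995 u.
E_B = 1.5022995 × 931.49 = 1399.38 MeV
Per nucleon: 1399.38 / 174 = 8.042 MeV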